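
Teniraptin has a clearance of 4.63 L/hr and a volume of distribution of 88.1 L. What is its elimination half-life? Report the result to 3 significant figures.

13.2 hours

k = CL / V = 4.63 / 88.1 = 0.05255 hr⁻¹
t½ = ln 2 / k = ln 2 / 0.05255 ≈ 13.2 hours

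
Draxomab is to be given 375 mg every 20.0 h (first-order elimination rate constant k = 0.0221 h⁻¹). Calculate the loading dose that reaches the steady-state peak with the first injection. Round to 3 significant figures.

1050 mg

Accumulation ratio R = 1 / (1 − e^(−kτ)) = 1 / (1 − e^(−0.02210×20.0)) = 1 / (1 − 0.6427) = 2.799
Loading dose = maintenance dose × R = 375 × 2.799 ≈ 1050 mg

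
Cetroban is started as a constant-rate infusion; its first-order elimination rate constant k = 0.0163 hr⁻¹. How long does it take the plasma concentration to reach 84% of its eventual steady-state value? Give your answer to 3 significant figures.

f = 1 − e^(−kt)  ⇒  t = −ln(1 − f) / k
t = −ln(1 − 0.84) / 0.01630 = 1.833 / 0.01630 ≈ 112 hours

112 hours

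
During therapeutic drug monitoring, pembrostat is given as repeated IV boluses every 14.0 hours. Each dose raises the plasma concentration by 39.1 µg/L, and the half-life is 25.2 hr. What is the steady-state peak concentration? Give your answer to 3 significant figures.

k = ln 2 / 25.2 = 0.02751 hr⁻¹
Fraction remaining after one interval: e^(−kτ) = e^(−0.02751 × 14.0) = 0.6804
R = 1 / (1 − 0.6804) = 3.129
Css,max = 39.1 × 3.129 ≈ 122 µg/L

122 µg/L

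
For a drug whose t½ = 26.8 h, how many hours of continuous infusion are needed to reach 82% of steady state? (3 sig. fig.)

k = ln 2 / 26.8 = 0.02586 h⁻¹
f = 1 − e^(−kt)  ⇒  t = −ln(1 − f) / k
t = −ln(1 − 0.82) / 0.02586 = 1.715 / 0.02586 ≈ 66.3 hours

66.3 hours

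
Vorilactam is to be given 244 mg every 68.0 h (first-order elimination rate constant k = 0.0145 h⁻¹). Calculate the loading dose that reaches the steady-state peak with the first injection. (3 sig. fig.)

Accumulation ratio R = 1 / (1 − e^(−kτ)) = 1 / (1 − e^(−0.01450×68.0)) = 1 / (1 − 0.3731) = 1.595
Loading dose = maintenance dose × R = 244 × 1.595 ≈ 389 mg

389 mg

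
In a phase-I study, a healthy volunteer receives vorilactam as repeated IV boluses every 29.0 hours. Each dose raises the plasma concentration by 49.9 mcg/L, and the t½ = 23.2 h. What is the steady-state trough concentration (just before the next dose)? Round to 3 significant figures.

36.2 mcg/L

k = ln 2 / 23.2 = 0.02988 h⁻¹
Fraction remaining after one interval: e^(−kτ) = e^(−0.02988 × 29.0) = 0.4204
R = 1 / (1 − 0.4204) = 1.725
Css,max = 49.9 × 1.725 = 86.10 mcg/L
Css,min = Css,max × e^(−kτ) = 86.10 × 0.4204 ≈ 36.2 mcg/L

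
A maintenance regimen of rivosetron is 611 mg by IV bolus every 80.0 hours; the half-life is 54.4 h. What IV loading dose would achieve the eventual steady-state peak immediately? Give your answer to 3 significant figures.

k = ln 2 / 54.4 = 0.01274 h⁻¹
Accumulation ratio R = 1 / (1 − e^(−kτ)) = 1 / (1 − e^(−0.01274×80.0)) = 1 / (1 − 0.3608) = 1.565
Loading dose = maintenance dose × R = 611 × 1.565 ≈ 956 mg

956 mg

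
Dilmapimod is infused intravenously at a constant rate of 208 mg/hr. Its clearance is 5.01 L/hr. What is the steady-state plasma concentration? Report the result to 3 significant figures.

41.5 µg/mL

Css = infusion rate / CL = 208 / 5.01 ≈ 41.5 µg/mL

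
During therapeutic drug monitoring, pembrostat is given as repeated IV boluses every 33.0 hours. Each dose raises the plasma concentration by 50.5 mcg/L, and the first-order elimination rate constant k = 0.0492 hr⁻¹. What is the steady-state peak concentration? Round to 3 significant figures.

62.9 mcg/L

Fraction remaining after one interval: e^(−kτ) = e^(−0.04920 × 33.0) = 0.1972
R = 1 / (1 − 0.1972) = 1.246
Css,max = 50.5 × 1.246 ≈ 62.9 mcg/L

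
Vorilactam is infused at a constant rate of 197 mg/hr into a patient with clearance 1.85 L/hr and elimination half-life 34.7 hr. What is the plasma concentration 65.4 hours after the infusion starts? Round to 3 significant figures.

77.7 mg/L

Css = rate / CL = 197 / 1.85 = 106.5 mg/L
k = ln 2 / 34.7 = 0.01998 hr⁻¹
C(t) = Css (1 − e^(−kt)) = 106.5 × (1 − e^(−1.306)) = 106.5 × 0.7292 ≈ 77.7 mg/L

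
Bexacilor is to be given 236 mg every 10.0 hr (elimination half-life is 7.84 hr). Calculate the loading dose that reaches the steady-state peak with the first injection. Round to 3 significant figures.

k = ln 2 / 7.84 = 0.08841 hr⁻¹
Accumulation ratio R = 1 / (1 − e^(−kτ)) = 1 / (1 − e^(−0.08841×10.0)) = 1 / (1 − 0.4131) = 1.704
Loading dose = maintenance dose × R = 236 × 1.704 ≈ 402 mg

402 mg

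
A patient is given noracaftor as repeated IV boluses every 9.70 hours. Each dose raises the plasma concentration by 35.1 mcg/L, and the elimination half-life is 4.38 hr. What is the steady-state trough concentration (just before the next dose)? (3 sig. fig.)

9.64 mcg/L

k = ln 2 / 4.38 = 0.1583 hr⁻¹
Fraction remaining after one interval: e^(−kτ) = e^(−0.1583 × 9.70) = 0.2154
R = 1 / (1 − 0.2154) = 1.275
Css,max = 35.1 × 1.275 = 44.74 mcg/L
Css,min = Css,max × e^(−kτ) = 44.74 × 0.2154 ≈ 9.64 mcg/L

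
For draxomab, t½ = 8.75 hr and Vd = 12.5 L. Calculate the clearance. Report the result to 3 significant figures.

0.990 L/hr

k = ln 2 / t½ = ln 2 / 8.75 = 0.07922 hr⁻¹
CL = k · V = 0.07922 × 12.5 ≈ 0.990 L/hr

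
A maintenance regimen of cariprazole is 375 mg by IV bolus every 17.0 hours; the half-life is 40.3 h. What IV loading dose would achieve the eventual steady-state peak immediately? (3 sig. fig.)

k = ln 2 / 40.3 = 0.01720 h⁻¹
Accumulation ratio R = 1 / (1 − e^(−kτ)) = 1 / (1 − e^(−0.01720×17.0)) = 1 / (1 − 0.7465) = 3.944
Loading dose = maintenance dose × R = 375 × 3.944 ≈ 1480 mg

1480 mg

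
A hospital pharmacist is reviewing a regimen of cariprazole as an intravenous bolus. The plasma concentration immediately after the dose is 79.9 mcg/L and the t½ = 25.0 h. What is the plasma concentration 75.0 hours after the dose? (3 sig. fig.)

k = ln 2 / 25.0 = 0.02773 h⁻¹
75.0 h is 3.000 half-lives, so C = 79.9 × (1/2)^3.000 = 79.9 × 0.1250 ≈ 9.99 mcg/L

9.99 mcg/L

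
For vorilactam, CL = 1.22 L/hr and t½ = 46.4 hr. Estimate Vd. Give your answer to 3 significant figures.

k = ln 2 / t½ = ln 2 / 46.4 = 0.01494 hr⁻¹
V = CL / k = 1.22 / 0.01494 ≈ 81.7 L

81.7 L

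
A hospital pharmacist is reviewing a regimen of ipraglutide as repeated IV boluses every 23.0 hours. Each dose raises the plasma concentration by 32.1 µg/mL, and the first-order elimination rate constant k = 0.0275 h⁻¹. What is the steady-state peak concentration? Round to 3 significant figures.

Fraction remaining after one interval: e^(−kτ) = e^(−0.02750 × 23.0) = 0.5313
R = 1 / (1 − 0.5313) = 2.133
Css,max = 32.1 × 2.133 ≈ 68.5 µg/mL

68.5 µg/mL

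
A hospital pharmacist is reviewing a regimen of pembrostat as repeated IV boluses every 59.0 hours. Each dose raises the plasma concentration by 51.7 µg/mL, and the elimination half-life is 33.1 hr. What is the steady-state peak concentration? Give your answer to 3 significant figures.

k = ln 2 / 33.1 = 0.02094 hr⁻¹
Fraction remaining after one interval: e^(−kτ) = e^(−0.02094 × 59.0) = 0.2907
R = 1 / (1 − 0.2907) = 1.410
Css,max = 51.7 × 1.410 ≈ 72.9 µg/mL

72.9 µg/mL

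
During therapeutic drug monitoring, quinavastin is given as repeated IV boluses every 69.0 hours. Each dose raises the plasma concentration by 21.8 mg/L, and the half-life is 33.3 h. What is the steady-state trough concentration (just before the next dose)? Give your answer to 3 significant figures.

k = ln 2 / 33.3 = 0.02082 h⁻¹
Fraction remaining after one interval: e^(−kτ) = e^(−0.02082 × 69.0) = 0.2378
R = 1 / (1 − 0.2378) = 1.312
Css,max = 21.8 × 1.312 = 28.60 mg/L
Css,min = Css,max × e^(−kτ) = 28.60 × 0.2378 ≈ 6.80 mg/L

6.80 mg/L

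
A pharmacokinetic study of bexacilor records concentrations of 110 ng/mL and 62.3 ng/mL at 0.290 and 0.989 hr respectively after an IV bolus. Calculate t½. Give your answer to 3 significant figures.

0.852 hours

k = ln(C₁/C₂) / (t₂ − t₁) = ln(110/62.3) / (0.989 − 0.290)
  = 0.5685 / 0.6990 = 0.8133 hr⁻¹
t½ = ln 2 / k = ln 2 / 0.8133 ≈ 0.852 hours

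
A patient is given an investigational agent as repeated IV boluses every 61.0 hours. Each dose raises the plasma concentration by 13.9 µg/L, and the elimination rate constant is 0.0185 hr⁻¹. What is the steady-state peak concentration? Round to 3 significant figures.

20.5 µg/L

Fraction remaining after one interval: e^(−kτ) = e^(−0.01850 × 61.0) = 0.3235
R = 1 / (1 − 0.3235) = 1.478
Css,max = 13.9 × 1.478 ≈ 20.5 µg/L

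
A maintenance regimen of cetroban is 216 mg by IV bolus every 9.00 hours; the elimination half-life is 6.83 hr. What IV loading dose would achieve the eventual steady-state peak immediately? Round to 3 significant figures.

361 mg

k = ln 2 / 6.83 = 0.1015 hr⁻¹
Accumulation ratio R = 1 / (1 − e^(−kτ)) = 1 / (1 − e^(−0.1015×9.00)) = 1 / (1 − 0.4012) = 1.670
Loading dose = maintenance dose × R = 216 × 1.670 ≈ 361 mg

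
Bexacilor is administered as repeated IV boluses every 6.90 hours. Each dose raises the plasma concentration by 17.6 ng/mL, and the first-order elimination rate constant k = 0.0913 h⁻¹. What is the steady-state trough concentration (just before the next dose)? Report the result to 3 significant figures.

20.1 ng/mL

Fraction remaining after one interval: e^(−kτ) = e^(−0.09130 × 6.90) = 0.5326
R = 1 / (1 − 0.5326) = 2.140
Css,max = 17.6 × 2.140 = 37.66 ng/mL
Css,min = Css,max × e^(−kτ) = 37.66 × 0.5326 ≈ 20.1 ng/mL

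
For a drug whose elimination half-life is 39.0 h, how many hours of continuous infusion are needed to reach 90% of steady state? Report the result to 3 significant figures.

k = ln 2 / 39.0 = 0.01777 h⁻¹
f = 1 − e^(−kt)  ⇒  t = −ln(1 − f) / k
t = −ln(1 − 0.9) / 0.01777 = 2.303 / 0.01777 ≈ 130 hours

130 hours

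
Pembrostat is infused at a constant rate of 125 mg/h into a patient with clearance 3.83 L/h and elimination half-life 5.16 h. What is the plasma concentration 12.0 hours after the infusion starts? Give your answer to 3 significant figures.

26.1 mg/L

Css = rate / CL = 125 / 3.83 = 32.64 mg/L
k = ln 2 / 5.16 = 0.1343 h⁻¹
C(t) = Css (1 − e^(−kt)) = 32.64 × (1 − e^(−1.612)) = 32.64 × 0.8005 ≈ 26.1 mg/L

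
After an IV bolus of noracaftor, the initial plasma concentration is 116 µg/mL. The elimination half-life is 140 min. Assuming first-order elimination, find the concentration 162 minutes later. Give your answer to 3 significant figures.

52.0 µg/mL

k = ln 2 / 140 = 0.004951 min⁻¹
162 min is 1.157 half-lives, so C = 116 × (1/2)^1.157 = 116 × 0.4484 ≈ 52.0 µg/mL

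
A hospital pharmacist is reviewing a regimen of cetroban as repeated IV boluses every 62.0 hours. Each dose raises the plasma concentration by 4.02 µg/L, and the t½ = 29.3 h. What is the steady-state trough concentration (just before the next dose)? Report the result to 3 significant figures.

1.21 µg/L

k = ln 2 / 29.3 = 0.02366 h⁻¹
Fraction remaining after one interval: e^(−kτ) = e^(−0.02366 × 62.0) = 0.2307
R = 1 / (1 − 0.2307) = 1.300
Css,max = 4.02 × 1.300 = 5.225 µg/L
Css,min = Css,max × e^(−kτ) = 5.225 × 0.2307 ≈ 1.21 µg/L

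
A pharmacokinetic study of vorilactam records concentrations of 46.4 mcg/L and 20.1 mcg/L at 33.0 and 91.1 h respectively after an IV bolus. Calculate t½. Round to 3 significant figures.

k = ln(C₁/C₂) / (t₂ − t₁) = ln(46.4/20.1) / (91.1 − 33.0)
  = 0.8366 / 58.10 = 0.01440 h⁻¹
t½ = ln 2 / k = ln 2 / 0.01440 ≈ 48.1 hours

48.1 hours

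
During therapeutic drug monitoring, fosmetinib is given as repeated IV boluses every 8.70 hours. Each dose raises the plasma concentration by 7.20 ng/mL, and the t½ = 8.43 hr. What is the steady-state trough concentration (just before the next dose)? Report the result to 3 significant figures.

k = ln 2 / 8.43 = 0.08222 hr⁻¹
Fraction remaining after one interval: e^(−kτ) = e^(−0.08222 × 8.70) = 0.4890
R = 1 / (1 − 0.4890) = 1.957
Css,max = 7.20 × 1.957 = 14.09 ng/mL
Css,min = Css,max × e^(−kτ) = 14.09 × 0.4890 ≈ 6.89 ng/mL

6.89 ng/mL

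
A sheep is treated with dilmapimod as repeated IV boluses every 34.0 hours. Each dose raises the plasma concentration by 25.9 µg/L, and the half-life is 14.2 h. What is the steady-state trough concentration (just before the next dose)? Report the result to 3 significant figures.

6.08 µg/L

k = ln 2 / 14.2 = 0.04881 h⁻¹
Fraction remaining after one interval: e^(−kτ) = e^(−0.04881 × 34.0) = 0.1902
R = 1 / (1 − 0.1902) = 1.235
Css,max = 25.9 × 1.235 = 31.98 µg/L
Css,min = Css,max × e^(−kτ) = 31.98 × 0.1902 ≈ 6.08 µg/L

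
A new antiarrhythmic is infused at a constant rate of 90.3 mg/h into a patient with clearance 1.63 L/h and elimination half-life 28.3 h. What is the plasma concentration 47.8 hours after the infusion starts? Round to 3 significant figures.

Css = rate / CL = 90.3 / 1.63 = 55.40 µg/mL
k = ln 2 / 28.3 = 0.02449 h⁻¹
C(t) = Css (1 − e^(−kt)) = 55.40 × (1 − e^(−1.171)) = 55.40 × 0.6899 ≈ 38.2 µg/mL

38.2 µg/mL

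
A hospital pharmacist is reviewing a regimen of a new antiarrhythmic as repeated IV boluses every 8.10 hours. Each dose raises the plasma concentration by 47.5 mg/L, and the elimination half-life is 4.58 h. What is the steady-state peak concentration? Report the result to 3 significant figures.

67.2 mg/L

k = ln 2 / 4.58 = 0.1513 h⁻¹
Fraction remaining after one interval: e^(−kτ) = e^(−0.1513 × 8.10) = 0.2935
R = 1 / (1 − 0.2935) = 1.415
Css,max = 47.5 × 1.415 ≈ 67.2 mg/L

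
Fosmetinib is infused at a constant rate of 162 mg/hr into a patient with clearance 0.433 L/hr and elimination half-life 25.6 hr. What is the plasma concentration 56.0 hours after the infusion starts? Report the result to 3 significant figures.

Css = rate / CL = 162 / 0.433 = 374.1 µg/mL
k = ln 2 / 25.6 = 0.02708 hr⁻¹
C(t) = Css (1 − e^(−kt)) = 374.1 × (1 − e^(−1.516)) = 374.1 × 0.7805 ≈ 292 µg/mL

292 µg/mL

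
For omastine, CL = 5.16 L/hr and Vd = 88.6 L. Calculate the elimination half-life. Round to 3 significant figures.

11.9 hours

k = CL / V = 5.16 / 88.6 = 0.05824 hr⁻¹
t½ = ln 2 / k = ln 2 / 0.05824 ≈ 11.9 hours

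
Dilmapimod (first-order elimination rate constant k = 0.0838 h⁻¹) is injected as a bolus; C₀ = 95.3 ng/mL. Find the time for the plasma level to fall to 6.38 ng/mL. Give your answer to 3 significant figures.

32.3 hours

C(t) = C₀ e^(−kt)  ⇒  t = ln(C₀/C) / k
t = ln(95.3/6.38) / 0.08380 = 2.704 / 0.08380 ≈ 32.3 hours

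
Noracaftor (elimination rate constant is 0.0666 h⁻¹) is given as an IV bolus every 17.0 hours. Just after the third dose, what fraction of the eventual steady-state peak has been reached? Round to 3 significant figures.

f_n = 1 − e^(−nkτ) = 1 − e^(−3 × 0.06660 × 17.0) = 1 − e^(−3.397) = 1 − 0.03349 ≈ 0.967

0.967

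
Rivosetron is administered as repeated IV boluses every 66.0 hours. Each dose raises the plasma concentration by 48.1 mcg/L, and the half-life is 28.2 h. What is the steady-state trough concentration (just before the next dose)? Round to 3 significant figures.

11.8 mcg/L

k = ln 2 / 28.2 = 0.02458 h⁻¹
Fraction remaining after one interval: e^(−kτ) = e^(−0.02458 × 66.0) = 0.1975
R = 1 / (1 − 0.1975) = 1.246
Css,max = 48.1 × 1.246 = 59.93 mcg/L
Css,min = Css,max × e^(−kτ) = 59.93 × 0.1975 ≈ 11.8 mcg/L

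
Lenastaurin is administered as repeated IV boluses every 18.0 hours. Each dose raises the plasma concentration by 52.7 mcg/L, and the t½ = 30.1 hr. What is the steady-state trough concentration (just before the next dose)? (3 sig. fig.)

k = ln 2 / 30.1 = 0.02303 hr⁻¹
Fraction remaining after one interval: e^(−kτ) = e^(−0.02303 × 18.0) = 0.6607
R = 1 / (1 − 0.6607) = 2.947
Css,max = 52.7 × 2.947 = 155.3 mcg/L
Css,min = Css,max × e^(−kτ) = 155.3 × 0.6607 ≈ 103 mcg/L

103 mcg/L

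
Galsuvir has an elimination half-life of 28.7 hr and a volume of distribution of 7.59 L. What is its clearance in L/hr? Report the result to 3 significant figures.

0.183 L/hr

k = ln 2 / t½ = ln 2 / 28.7 = 0.02415 hr⁻¹
CL = k · V = 0.02415 × 7.59 ≈ 0.183 L/hr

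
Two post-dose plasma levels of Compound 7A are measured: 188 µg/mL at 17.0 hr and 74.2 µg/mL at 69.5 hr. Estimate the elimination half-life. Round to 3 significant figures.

k = ln(C₁/C₂) / (t₂ − t₁) = ln(188/74.2) / (69.5 − 17.0)
  = 0.9297 / 52.50 = 0.01771 hr⁻¹
t½ = ln 2 / k = ln 2 / 0.01771 ≈ 39.1 hours

39.1 hours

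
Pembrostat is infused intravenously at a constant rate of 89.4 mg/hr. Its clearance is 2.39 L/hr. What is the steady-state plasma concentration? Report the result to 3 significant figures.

Css = infusion rate / CL = 89.4 / 2.39 ≈ 37.4 mg/L

37.4 mg/L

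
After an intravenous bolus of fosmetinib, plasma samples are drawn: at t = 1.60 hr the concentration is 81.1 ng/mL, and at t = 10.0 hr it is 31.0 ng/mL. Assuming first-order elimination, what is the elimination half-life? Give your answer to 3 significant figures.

6.05 hours

k = ln(C₁/C₂) / (t₂ − t₁) = ln(81.1/31.0) / (10.0 − 1.60)
  = 0.9617 / 8.400 = 0.1145 hr⁻¹
t½ = ln 2 / k = ln 2 / 0.1145 ≈ 6.05 hours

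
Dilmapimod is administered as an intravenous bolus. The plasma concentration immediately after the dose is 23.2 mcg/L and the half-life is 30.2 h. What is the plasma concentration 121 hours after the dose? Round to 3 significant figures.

k = ln 2 / 30.2 = 0.02295 h⁻¹
C(t) = C₀ e^(−kt) = 23.2 × e^(−0.02295 × 121) = 23.2 × e^(−2.777) = 23.2 × 0.06221 ≈ 1.44 mcg/L

1.44 mcg/L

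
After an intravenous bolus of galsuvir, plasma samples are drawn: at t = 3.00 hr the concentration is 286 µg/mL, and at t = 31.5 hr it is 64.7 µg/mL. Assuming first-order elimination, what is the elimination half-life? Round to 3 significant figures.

13.3 hours

k = ln(C₁/C₂) / (t₂ − t₁) = ln(286/64.7) / (31.5 − 3.00)
  = 1.486 / 28.50 = 0.05215 hr⁻¹
t½ = ln 2 / k = ln 2 / 0.05215 ≈ 13.3 hours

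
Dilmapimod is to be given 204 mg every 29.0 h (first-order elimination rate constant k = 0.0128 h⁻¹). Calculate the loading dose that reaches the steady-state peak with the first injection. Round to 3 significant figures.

658 mg

Accumulation ratio R = 1 / (1 − e^(−kτ)) = 1 / (1 − e^(−0.01280×29.0)) = 1 / (1 − 0.6899) = 3.225
Loading dose = maintenance dose × R = 204 × 3.225 ≈ 658 mg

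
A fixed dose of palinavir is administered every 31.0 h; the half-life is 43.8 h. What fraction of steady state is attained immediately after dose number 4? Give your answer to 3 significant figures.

0.859

k = ln 2 / 43.8 = 0.01583 h⁻¹
f_n = 1 − e^(−nkτ) = 1 − e^(−4 × 0.01583 × 31.0) = 1 − e^(−1.962) = 1 − 0.1405 ≈ 0.859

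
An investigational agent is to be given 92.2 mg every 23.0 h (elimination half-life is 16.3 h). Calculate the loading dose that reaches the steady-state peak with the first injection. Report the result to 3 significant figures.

k = ln 2 / 16.3 = 0.04252 h⁻¹
Accumulation ratio R = 1 / (1 − e^(−kτ)) = 1 / (1 − e^(−0.04252×23.0)) = 1 / (1 − 0.3760) = 1.603
Loading dose = maintenance dose × R = 92.2 × 1.603 ≈ 148 mg

148 mg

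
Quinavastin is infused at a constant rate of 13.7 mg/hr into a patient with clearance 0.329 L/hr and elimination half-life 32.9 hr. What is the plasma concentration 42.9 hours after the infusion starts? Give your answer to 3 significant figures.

24.8 mg/L

Css = rate / CL = 13.7 / 0.329 = 41.64 mg/L
k = ln 2 / 32.9 = 0.02107 hr⁻¹
C(t) = Css (1 − e^(−kt)) = 41.64 × (1 − e^(−0.9038)) = 41.64 × 0.5950 ≈ 24.8 mg/L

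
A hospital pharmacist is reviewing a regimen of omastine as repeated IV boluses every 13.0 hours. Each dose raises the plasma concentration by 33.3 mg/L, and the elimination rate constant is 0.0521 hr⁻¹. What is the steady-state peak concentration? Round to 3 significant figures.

67.7 mg/L

Fraction remaining after one interval: e^(−kτ) = e^(−0.05210 × 13.0) = 0.5080
R = 1 / (1 − 0.5080) = 2.032
Css,max = 33.3 × 2.032 ≈ 67.7 mg/L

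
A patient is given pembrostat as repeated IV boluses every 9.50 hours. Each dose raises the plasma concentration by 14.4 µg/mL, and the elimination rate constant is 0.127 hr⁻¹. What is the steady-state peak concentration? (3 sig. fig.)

Fraction remaining after one interval: e^(−kτ) = e^(−0.1270 × 9.50) = 0.2992
R = 1 / (1 − 0.2992) = 1.427
Css,max = 14.4 × 1.427 ≈ 20.5 µg/mL

20.5 µg/mL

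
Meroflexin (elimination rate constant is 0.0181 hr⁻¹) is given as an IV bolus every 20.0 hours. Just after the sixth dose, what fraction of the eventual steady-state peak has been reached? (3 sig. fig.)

f_n = 1 − e^(−nkτ) = 1 − e^(−6 × 0.01810 × 20.0) = 1 − e^(−2.172) = 1 − 0.1139 ≈ 0.886

0.886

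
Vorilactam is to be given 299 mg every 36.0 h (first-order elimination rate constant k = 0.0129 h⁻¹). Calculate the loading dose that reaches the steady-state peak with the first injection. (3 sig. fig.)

805 mg

Accumulation ratio R = 1 / (1 − e^(−kτ)) = 1 / (1 − e^(−0.01290×36.0)) = 1 / (1 − 0.6285) = 2.692
Loading dose = maintenance dose × R = 299 × 2.692 ≈ 805 mg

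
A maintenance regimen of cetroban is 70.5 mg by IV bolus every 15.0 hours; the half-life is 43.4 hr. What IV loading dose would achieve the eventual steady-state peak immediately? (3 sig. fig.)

331 mg

k = ln 2 / 43.4 = 0.01597 hr⁻¹
Accumulation ratio R = 1 / (1 − e^(−kτ)) = 1 / (1 − e^(−0.01597×15.0)) = 1 / (1 − 0.7870) = 4.694
Loading dose = maintenance dose × R = 70.5 × 4.694 ≈ 331 mg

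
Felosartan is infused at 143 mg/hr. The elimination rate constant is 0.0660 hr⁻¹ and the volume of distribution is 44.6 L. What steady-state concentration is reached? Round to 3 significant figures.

CL = k · V = 0.0660 × 44.6 = 2.944 L/hr
Css = rate / CL = 143 / 2.944 ≈ 48.6 µg/mL

48.6 µg/mL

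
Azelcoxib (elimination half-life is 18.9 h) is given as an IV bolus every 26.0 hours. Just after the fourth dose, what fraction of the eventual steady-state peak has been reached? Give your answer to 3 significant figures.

k = ln 2 / 18.9 = 0.03667 h⁻¹
f_n = 1 − e^(−nkτ) = 1 − e^(−4 × 0.03667 × 26.0) = 1 − e^(−3.814) = 1 − 0.02206 ≈ 0.978

0.978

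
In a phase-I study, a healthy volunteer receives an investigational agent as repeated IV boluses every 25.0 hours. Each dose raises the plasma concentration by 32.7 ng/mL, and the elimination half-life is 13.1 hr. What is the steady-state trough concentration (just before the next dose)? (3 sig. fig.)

k = ln 2 / 13.1 = 0.05291 hr⁻¹
Fraction remaining after one interval: e^(−kτ) = e^(−0.05291 × 25.0) = 0.2664
R = 1 / (1 − 0.2664) = 1.363
Css,max = 32.7 × 1.363 = 44.57 ng/mL
Css,min = Css,max × e^(−kτ) = 44.57 × 0.2664 ≈ 11.9 ng/mL

11.9 ng/mL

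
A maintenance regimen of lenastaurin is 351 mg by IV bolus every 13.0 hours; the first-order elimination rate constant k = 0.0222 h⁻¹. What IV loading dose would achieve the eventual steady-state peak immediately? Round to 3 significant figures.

1400 mg

Accumulation ratio R = 1 / (1 − e^(−kτ)) = 1 / (1 − e^(−0.02220×13.0)) = 1 / (1 − 0.7493) = 3.989
Loading dose = maintenance dose × R = 351 × 3.989 ≈ 1400 mg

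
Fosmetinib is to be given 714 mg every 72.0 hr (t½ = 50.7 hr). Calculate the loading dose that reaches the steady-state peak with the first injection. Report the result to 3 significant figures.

k = ln 2 / 50.7 = 0.01367 hr⁻¹
Accumulation ratio R = 1 / (1 − e^(−kτ)) = 1 / (1 − e^(−0.01367×72.0)) = 1 / (1 − 0.3737) = 1.597
Loading dose = maintenance dose × R = 714 × 1.597 ≈ 1140 mg

1140 mg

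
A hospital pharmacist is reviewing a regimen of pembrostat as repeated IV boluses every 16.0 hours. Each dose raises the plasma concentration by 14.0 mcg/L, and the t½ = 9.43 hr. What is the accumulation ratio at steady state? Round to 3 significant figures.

k = ln 2 / 9.43 = 0.07350 hr⁻¹
Fraction remaining after one interval: e^(−kτ) = e^(−0.07350 × 16.0) = 0.3085
R = 1 / (1 − 0.3085) = 1 / 0.6915 ≈ 1.45

1.45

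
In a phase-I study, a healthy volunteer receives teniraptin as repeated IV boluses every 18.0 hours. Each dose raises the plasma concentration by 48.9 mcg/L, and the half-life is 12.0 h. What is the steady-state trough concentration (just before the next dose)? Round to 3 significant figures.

k = ln 2 / 12.0 = 0.05776 h⁻¹
Fraction remaining after one interval: e^(−kτ) = e^(−0.05776 × 18.0) = 0.3536
R = 1 / (1 − 0.3536) = 1.547
Css,max = 48.9 × 1.547 = 75.64 mcg/L
Css,min = Css,max × e^(−kτ) = 75.64 × 0.3536 ≈ 26.7 mcg/L

26.7 mcg/L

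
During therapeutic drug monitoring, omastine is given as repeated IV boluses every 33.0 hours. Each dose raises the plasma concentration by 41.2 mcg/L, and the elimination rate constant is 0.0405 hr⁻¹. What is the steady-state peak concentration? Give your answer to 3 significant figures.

55.9 mcg/L

Fraction remaining after one interval: e^(−kτ) = e^(−0.04050 × 33.0) = 0.2628
R = 1 / (1 − 0.2628) = 1.356
Css,max = 41.2 × 1.356 ≈ 55.9 mcg/L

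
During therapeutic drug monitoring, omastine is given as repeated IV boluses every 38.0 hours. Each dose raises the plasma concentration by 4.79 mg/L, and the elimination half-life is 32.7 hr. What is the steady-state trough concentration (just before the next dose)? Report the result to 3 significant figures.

3.87 mg/L

k = ln 2 / 32.7 = 0.02120 hr⁻¹
Fraction remaining after one interval: e^(−kτ) = e^(−0.02120 × 38.0) = 0.4469
R = 1 / (1 − 0.4469) = 1.808
Css,max = 4.79 × 1.808 = 8.660 mg/L
Css,min = Css,max × e^(−kτ) = 8.660 × 0.4469 ≈ 3.87 mg/L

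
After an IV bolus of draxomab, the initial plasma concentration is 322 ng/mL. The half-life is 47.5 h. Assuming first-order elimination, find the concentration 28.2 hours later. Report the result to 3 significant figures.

k = ln 2 / 47.5 = 0.01459 h⁻¹
C(t) = C₀ e^(−kt) = 322 × e^(−0.01459 × 28.2) = 322 × e^(−0.4115) = 322 × 0.6626 ≈ 213 ng/mL

213 ng/mL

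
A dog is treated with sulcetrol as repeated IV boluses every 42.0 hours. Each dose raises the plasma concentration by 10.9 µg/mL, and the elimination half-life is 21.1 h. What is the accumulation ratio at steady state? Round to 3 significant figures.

1.34

k = ln 2 / 21.1 = 0.03285 h⁻¹
Fraction remaining after one interval: e^(−kτ) = e^(−0.03285 × 42.0) = 0.2516
R = 1 / (1 − 0.2516) = 1 / 0.7484 ≈ 1.34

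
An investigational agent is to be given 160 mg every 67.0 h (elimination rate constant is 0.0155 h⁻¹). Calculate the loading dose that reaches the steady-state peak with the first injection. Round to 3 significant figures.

248 mg

Accumulation ratio R = 1 / (1 − e^(−kτ)) = 1 / (1 − e^(−0.01550×67.0)) = 1 / (1 − 0.3540) = 1.548
Loading dose = maintenance dose × R = 160 × 1.548 ≈ 248 mg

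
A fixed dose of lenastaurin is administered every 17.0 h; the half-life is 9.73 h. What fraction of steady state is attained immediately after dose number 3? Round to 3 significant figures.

0.974

k = ln 2 / 9.73 = 0.07124 h⁻¹
f_n = 1 − e^(−nkτ) = 1 − e^(−3 × 0.07124 × 17.0) = 1 − e^(−3.633) = 1 − 0.02643 ≈ 0.974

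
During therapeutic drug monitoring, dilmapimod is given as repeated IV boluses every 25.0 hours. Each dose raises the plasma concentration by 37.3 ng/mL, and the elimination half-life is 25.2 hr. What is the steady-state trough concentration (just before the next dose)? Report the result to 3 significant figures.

k = ln 2 / 25.2 = 0.02751 hr⁻¹
Fraction remaining after one interval: e^(−kτ) = e^(−0.02751 × 25.0) = 0.5028
R = 1 / (1 − 0.5028) = 2.011
Css,max = 37.3 × 2.011 = 75.01 ng/mL
Css,min = Css,max × e^(−kτ) = 75.01 × 0.5028 ≈ 37.7 ng/mL

37.7 ng/mL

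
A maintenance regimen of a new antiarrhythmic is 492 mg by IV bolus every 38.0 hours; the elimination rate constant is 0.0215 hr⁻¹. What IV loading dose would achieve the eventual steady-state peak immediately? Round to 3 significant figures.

Accumulation ratio R = 1 / (1 − e^(−kτ)) = 1 / (1 − e^(−0.02150×38.0)) = 1 / (1 − 0.4418) = 1.791
Loading dose = maintenance dose × R = 492 × 1.791 ≈ 881 mg

881 mg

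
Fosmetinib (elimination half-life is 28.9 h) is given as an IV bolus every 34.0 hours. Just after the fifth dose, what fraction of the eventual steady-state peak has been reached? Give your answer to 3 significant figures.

k = ln 2 / 28.9 = 0.02398 h⁻¹
f_n = 1 − e^(−nkτ) = 1 − e^(−5 × 0.02398 × 34.0) = 1 − e^(−4.077) = 1 − 0.01695 ≈ 0.983

0.983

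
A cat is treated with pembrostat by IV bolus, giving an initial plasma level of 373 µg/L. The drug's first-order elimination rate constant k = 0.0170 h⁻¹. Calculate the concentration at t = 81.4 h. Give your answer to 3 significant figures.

C(t) = C₀ e^(−kt) = 373 × e^(−0.01700 × 81.4) = 373 × e^(−1.384) = 373 × 0.2506 ≈ 93.5 µg/L

93.5 µg/L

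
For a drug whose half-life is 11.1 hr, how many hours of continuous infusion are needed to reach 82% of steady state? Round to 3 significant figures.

27.5 hours

k = ln 2 / 11.1 = 0.06245 hr⁻¹
f = 1 − e^(−kt)  ⇒  t = −ln(1 − f) / k
t = −ln(1 − 0.82) / 0.06245 = 1.715 / 0.06245 ≈ 27.5 hours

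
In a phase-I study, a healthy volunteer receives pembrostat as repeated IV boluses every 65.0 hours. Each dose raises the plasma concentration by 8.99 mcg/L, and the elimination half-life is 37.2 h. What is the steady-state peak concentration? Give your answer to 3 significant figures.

k = ln 2 / 37.2 = 0.01863 h⁻¹
Fraction remaining after one interval: e^(−kτ) = e^(−0.01863 × 65.0) = 0.2979
R = 1 / (1 − 0.2979) = 1.424
Css,max = 8.99 × 1.424 ≈ 12.8 mcg/L

12.8 mcg/L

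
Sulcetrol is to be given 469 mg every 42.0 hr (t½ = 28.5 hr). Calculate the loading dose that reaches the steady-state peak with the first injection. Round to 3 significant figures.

k = ln 2 / 28.5 = 0.02432 hr⁻¹
Accumulation ratio R = 1 / (1 − e^(−kτ)) = 1 / (1 − e^(−0.02432×42.0)) = 1 / (1 − 0.3601) = 1.563
Loading dose = maintenance dose × R = 469 × 1.563 ≈ 733 mg

733 mg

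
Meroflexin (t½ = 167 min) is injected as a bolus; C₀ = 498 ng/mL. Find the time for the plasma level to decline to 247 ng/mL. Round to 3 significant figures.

k = ln 2 / 167 = 0.004151 min⁻¹
C(t) = C₀ e^(−kt)  ⇒  t = ln(C₀/C) / k
t = ln(498/247) / 0.004151 = 0.7012 / 0.004151 ≈ 169 minutes

169 minutes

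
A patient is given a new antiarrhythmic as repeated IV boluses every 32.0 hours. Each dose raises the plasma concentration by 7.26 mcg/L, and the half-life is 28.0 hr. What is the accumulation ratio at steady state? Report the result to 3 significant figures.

k = ln 2 / 28.0 = 0.02476 hr⁻¹
Fraction remaining after one interval: e^(−kτ) = e^(−0.02476 × 32.0) = 0.4529
R = 1 / (1 − 0.4529) = 1 / 0.5471 ≈ 1.83

1.83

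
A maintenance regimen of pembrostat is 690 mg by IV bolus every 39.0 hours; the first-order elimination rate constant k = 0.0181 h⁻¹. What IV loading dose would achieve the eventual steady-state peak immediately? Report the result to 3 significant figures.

Accumulation ratio R = 1 / (1 − e^(−kτ)) = 1 / (1 − e^(−0.01810×39.0)) = 1 / (1 − 0.4937) = 1.975
Loading dose = maintenance dose × R = 690 × 1.975 ≈ 1360 mg

1360 mg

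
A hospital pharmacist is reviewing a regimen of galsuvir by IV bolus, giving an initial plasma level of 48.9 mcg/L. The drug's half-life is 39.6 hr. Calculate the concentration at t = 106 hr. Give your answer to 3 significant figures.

7.65 mcg/L

k = ln 2 / 39.6 = 0.01750 hr⁻¹
C(t) = C₀ e^(−kt) = 48.9 × e^(−0.01750 × 106) = 48.9 × e^(−1.855) = 48.9 × 0.1564 ≈ 7.65 mcg/L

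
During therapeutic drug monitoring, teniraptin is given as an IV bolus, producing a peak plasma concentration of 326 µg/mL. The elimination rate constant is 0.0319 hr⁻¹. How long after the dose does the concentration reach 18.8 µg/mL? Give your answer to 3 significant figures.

89.4 hours

C(t) = C₀ e^(−kt)  ⇒  t = ln(C₀/C) / k
t = ln(326/18.8) / 0.03190 = 2.853 / 0.03190 ≈ 89.4 hours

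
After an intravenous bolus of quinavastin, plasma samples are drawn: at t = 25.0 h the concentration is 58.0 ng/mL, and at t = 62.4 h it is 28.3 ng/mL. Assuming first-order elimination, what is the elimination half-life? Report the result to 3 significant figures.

36.1 hours

k = ln(C₁/C₂) / (t₂ − t₁) = ln(58.0/28.3) / (62.4 − 25.0)
  = 0.7176 / 37.40 = 0.01919 h⁻¹
t½ = ln 2 / k = ln 2 / 0.01919 ≈ 36.1 hours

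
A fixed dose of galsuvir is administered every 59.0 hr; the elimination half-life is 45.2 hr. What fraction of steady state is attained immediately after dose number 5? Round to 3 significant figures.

0.989

k = ln 2 / 45.2 = 0.01534 hr⁻¹
f_n = 1 − e^(−nkτ) = 1 − e^(−5 × 0.01534 × 59.0) = 1 − e^(−4.524) = 1 − 0.01085 ≈ 0.989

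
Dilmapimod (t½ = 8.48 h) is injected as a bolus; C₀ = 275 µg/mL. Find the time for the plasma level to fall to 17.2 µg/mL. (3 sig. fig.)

k = ln 2 / 8.48 = 0.08174 h⁻¹
C(t) = C₀ e^(−kt)  ⇒  t = ln(C₀/C) / k
t = ln(275/17.2) / 0.08174 = 2.772 / 0.08174 ≈ 33.9 hours

33.9 hours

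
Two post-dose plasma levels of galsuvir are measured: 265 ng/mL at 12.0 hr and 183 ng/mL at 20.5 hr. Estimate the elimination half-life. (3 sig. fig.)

k = ln(C₁/C₂) / (t₂ − t₁) = ln(265/183) / (20.5 − 12.0)
  = 0.3702 / 8.500 = 0.04356 hr⁻¹
t½ = ln 2 / k = ln 2 / 0.04356 ≈ 15.9 hours

15.9 hours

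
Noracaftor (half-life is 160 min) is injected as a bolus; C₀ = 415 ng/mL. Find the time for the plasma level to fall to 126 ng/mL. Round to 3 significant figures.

k = ln 2 / 160 = 0.004332 min⁻¹
C(t) = C₀ e^(−kt)  ⇒  t = ln(C₀/C) / k
t = ln(415/126) / 0.004332 = 1.192 / 0.004332 ≈ 275 minutes

275 minutes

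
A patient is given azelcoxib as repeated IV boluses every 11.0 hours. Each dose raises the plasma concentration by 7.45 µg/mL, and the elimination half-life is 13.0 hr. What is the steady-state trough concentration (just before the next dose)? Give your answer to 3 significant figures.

k = ln 2 / 13.0 = 0.05332 hr⁻¹
Fraction remaining after one interval: e^(−kτ) = e^(−0.05332 × 11.0) = 0.5563
R = 1 / (1 − 0.5563) = 2.254
Css,max = 7.45 × 2.254 = 16.79 µg/mL
Css,min = Css,max × e^(−kτ) = 16.79 × 0.5563 ≈ 9.34 µg/mL

9.34 µg/mL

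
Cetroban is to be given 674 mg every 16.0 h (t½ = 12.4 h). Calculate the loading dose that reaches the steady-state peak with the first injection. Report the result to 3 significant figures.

1140 mg

k = ln 2 / 12.4 = 0.05590 h⁻¹
Accumulation ratio R = 1 / (1 − e^(−kτ)) = 1 / (1 − e^(−0.05590×16.0)) = 1 / (1 − 0.4089) = 1.692
Loading dose = maintenance dose × R = 674 × 1.692 ≈ 1140 mg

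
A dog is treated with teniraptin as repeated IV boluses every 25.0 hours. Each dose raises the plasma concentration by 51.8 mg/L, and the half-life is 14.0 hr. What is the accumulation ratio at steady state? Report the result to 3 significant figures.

1.41

k = ln 2 / 14.0 = 0.04951 hr⁻¹
Fraction remaining after one interval: e^(−kτ) = e^(−0.04951 × 25.0) = 0.2900
R = 1 / (1 − 0.2900) = 1 / 0.7100 ≈ 1.41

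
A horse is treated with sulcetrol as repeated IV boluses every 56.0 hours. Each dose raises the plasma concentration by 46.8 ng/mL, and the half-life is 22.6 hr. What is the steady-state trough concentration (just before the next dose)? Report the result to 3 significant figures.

10.2 ng/mL

k = ln 2 / 22.6 = 0.03067 hr⁻¹
Fraction remaining after one interval: e^(−kτ) = e^(−0.03067 × 56.0) = 0.1795
R = 1 / (1 − 0.1795) = 1.219
Css,max = 46.8 × 1.219 = 57.04 ng/mL
Css,min = Css,max × e^(−kτ) = 57.04 × 0.1795 ≈ 10.2 ng/mL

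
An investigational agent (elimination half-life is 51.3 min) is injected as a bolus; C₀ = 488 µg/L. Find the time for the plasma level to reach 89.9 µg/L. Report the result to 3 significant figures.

k = ln 2 / 51.3 = 0.01351 min⁻¹
C(t) = C₀ e^(−kt)  ⇒  t = ln(C₀/C) / k
t = ln(488/89.9) / 0.01351 = 1.692 / 0.01351 ≈ 125 minutes

125 minutes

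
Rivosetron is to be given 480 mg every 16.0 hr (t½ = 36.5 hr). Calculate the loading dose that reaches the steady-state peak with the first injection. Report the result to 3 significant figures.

1830 mg

k = ln 2 / 36.5 = 0.01899 hr⁻¹
Accumulation ratio R = 1 / (1 − e^(−kτ)) = 1 / (1 − e^(−0.01899×16.0)) = 1 / (1 − 0.7380) = 3.816
Loading dose = maintenance dose × R = 480 × 3.816 ≈ 1830 mg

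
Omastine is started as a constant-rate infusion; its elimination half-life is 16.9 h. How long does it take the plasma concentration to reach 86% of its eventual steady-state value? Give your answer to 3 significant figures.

k = ln 2 / 16.9 = 0.04101 h⁻¹
f = 1 − e^(−kt)  ⇒  t = −ln(1 − f) / k
t = −ln(1 − 0.86) / 0.04101 = 1.966 / 0.04101 ≈ 47.9 hours

47.9 hours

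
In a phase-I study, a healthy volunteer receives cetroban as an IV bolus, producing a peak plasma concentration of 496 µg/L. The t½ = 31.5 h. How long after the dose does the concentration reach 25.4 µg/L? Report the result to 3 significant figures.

k = ln 2 / 31.5 = 0.02200 h⁻¹
C(t) = C₀ e^(−kt)  ⇒  t = ln(C₀/C) / k
t = ln(496/25.4) / 0.02200 = 2.972 / 0.02200 ≈ 135 hours

135 hours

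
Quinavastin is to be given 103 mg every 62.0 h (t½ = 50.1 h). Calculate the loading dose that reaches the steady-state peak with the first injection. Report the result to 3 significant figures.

179 mg

k = ln 2 / 50.1 = 0.01384 h⁻¹
Accumulation ratio R = 1 / (1 − e^(−kτ)) = 1 / (1 − e^(−0.01384×62.0)) = 1 / (1 − 0.4241) = 1.736
Loading dose = maintenance dose × R = 103 × 1.736 ≈ 179 mg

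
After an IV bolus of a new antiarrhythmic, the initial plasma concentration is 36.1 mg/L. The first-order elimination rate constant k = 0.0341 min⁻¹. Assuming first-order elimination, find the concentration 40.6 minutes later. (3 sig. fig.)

C(t) = C₀ e^(−kt) = 36.1 × e^(−0.03410 × 40.6) = 36.1 × e^(−1.384) = 36.1 × 0.2505 ≈ 9.04 mg/L

9.04 mg/L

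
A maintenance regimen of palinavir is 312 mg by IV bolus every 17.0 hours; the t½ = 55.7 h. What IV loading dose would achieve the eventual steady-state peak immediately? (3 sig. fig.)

k = ln 2 / 55.7 = 0.01244 h⁻¹
Accumulation ratio R = 1 / (1 − e^(−kτ)) = 1 / (1 − e^(−0.01244×17.0)) = 1 / (1 − 0.8093) = 5.245
Loading dose = maintenance dose × R = 312 × 5.245 ≈ 1640 mg

1640 mg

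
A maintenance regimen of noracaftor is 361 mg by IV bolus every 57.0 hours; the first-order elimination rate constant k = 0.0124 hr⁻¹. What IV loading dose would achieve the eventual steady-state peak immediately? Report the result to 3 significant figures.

712 mg

Accumulation ratio R = 1 / (1 − e^(−kτ)) = 1 / (1 − e^(−0.01240×57.0)) = 1 / (1 − 0.4932) = 1.973
Loading dose = maintenance dose × R = 361 × 1.973 ≈ 712 mg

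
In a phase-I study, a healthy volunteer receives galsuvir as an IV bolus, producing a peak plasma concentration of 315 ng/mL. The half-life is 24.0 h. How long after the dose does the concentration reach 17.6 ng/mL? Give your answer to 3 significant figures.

99.9 hours

k = ln 2 / 24.0 = 0.02888 h⁻¹
C(t) = C₀ e^(−kt)  ⇒  t = ln(C₀/C) / k
t = ln(315/17.6) / 0.02888 = 2.885 / 0.02888 ≈ 99.9 hours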